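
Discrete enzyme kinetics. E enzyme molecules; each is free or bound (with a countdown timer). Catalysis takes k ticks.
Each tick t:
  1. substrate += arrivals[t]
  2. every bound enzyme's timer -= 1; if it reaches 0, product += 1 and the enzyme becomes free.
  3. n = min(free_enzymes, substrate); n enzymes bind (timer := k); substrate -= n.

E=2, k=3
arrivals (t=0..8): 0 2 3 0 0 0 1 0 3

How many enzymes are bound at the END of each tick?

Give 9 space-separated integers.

Answer: 0 2 2 2 2 2 2 2 2

Derivation:
t=0: arr=0 -> substrate=0 bound=0 product=0
t=1: arr=2 -> substrate=0 bound=2 product=0
t=2: arr=3 -> substrate=3 bound=2 product=0
t=3: arr=0 -> substrate=3 bound=2 product=0
t=4: arr=0 -> substrate=1 bound=2 product=2
t=5: arr=0 -> substrate=1 bound=2 product=2
t=6: arr=1 -> substrate=2 bound=2 product=2
t=7: arr=0 -> substrate=0 bound=2 product=4
t=8: arr=3 -> substrate=3 bound=2 product=4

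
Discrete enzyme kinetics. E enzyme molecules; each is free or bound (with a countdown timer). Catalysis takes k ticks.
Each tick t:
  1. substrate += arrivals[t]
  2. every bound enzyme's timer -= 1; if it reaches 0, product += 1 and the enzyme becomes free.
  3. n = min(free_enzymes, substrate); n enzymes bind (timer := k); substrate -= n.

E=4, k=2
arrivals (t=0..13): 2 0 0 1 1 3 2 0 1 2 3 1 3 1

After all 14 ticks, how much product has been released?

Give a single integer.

t=0: arr=2 -> substrate=0 bound=2 product=0
t=1: arr=0 -> substrate=0 bound=2 product=0
t=2: arr=0 -> substrate=0 bound=0 product=2
t=3: arr=1 -> substrate=0 bound=1 product=2
t=4: arr=1 -> substrate=0 bound=2 product=2
t=5: arr=3 -> substrate=0 bound=4 product=3
t=6: arr=2 -> substrate=1 bound=4 product=4
t=7: arr=0 -> substrate=0 bound=2 product=7
t=8: arr=1 -> substrate=0 bound=2 product=8
t=9: arr=2 -> substrate=0 bound=3 product=9
t=10: arr=3 -> substrate=1 bound=4 product=10
t=11: arr=1 -> substrate=0 bound=4 product=12
t=12: arr=3 -> substrate=1 bound=4 product=14
t=13: arr=1 -> substrate=0 bound=4 product=16

Answer: 16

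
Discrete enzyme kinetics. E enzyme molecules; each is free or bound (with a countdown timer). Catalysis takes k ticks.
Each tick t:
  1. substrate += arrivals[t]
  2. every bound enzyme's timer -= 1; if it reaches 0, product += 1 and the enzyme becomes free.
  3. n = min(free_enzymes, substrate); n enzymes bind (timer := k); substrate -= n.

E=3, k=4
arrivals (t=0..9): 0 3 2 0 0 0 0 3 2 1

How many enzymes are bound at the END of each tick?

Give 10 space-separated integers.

t=0: arr=0 -> substrate=0 bound=0 product=0
t=1: arr=3 -> substrate=0 bound=3 product=0
t=2: arr=2 -> substrate=2 bound=3 product=0
t=3: arr=0 -> substrate=2 bound=3 product=0
t=4: arr=0 -> substrate=2 bound=3 product=0
t=5: arr=0 -> substrate=0 bound=2 product=3
t=6: arr=0 -> substrate=0 bound=2 product=3
t=7: arr=3 -> substrate=2 bound=3 product=3
t=8: arr=2 -> substrate=4 bound=3 product=3
t=9: arr=1 -> substrate=3 bound=3 product=5

Answer: 0 3 3 3 3 2 2 3 3 3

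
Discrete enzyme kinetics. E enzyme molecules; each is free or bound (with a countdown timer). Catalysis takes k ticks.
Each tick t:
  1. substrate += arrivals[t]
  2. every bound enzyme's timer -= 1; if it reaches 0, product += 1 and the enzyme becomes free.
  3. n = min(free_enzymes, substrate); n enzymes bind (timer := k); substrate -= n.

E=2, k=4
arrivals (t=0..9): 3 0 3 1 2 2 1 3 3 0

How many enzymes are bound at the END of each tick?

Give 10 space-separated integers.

t=0: arr=3 -> substrate=1 bound=2 product=0
t=1: arr=0 -> substrate=1 bound=2 product=0
t=2: arr=3 -> substrate=4 bound=2 product=0
t=3: arr=1 -> substrate=5 bound=2 product=0
t=4: arr=2 -> substrate=5 bound=2 product=2
t=5: arr=2 -> substrate=7 bound=2 product=2
t=6: arr=1 -> substrate=8 bound=2 product=2
t=7: arr=3 -> substrate=11 bound=2 product=2
t=8: arr=3 -> substrate=12 bound=2 product=4
t=9: arr=0 -> substrate=12 bound=2 product=4

Answer: 2 2 2 2 2 2 2 2 2 2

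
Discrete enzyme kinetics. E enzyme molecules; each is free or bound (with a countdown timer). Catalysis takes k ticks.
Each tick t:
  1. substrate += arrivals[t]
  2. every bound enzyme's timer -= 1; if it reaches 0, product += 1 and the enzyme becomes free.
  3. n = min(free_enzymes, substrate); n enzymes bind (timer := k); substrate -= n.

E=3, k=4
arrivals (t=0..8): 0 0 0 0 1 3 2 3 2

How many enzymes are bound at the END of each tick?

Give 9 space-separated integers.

t=0: arr=0 -> substrate=0 bound=0 product=0
t=1: arr=0 -> substrate=0 bound=0 product=0
t=2: arr=0 -> substrate=0 bound=0 product=0
t=3: arr=0 -> substrate=0 bound=0 product=0
t=4: arr=1 -> substrate=0 bound=1 product=0
t=5: arr=3 -> substrate=1 bound=3 product=0
t=6: arr=2 -> substrate=3 bound=3 product=0
t=7: arr=3 -> substrate=6 bound=3 product=0
t=8: arr=2 -> substrate=7 bound=3 product=1

Answer: 0 0 0 0 1 3 3 3 3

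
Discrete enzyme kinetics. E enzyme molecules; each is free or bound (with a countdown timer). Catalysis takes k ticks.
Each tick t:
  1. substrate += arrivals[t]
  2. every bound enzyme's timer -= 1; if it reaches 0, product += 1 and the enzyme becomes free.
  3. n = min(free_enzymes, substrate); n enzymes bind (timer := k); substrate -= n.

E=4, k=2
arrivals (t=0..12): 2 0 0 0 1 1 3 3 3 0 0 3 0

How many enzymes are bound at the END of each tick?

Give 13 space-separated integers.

t=0: arr=2 -> substrate=0 bound=2 product=0
t=1: arr=0 -> substrate=0 bound=2 product=0
t=2: arr=0 -> substrate=0 bound=0 product=2
t=3: arr=0 -> substrate=0 bound=0 product=2
t=4: arr=1 -> substrate=0 bound=1 product=2
t=5: arr=1 -> substrate=0 bound=2 product=2
t=6: arr=3 -> substrate=0 bound=4 product=3
t=7: arr=3 -> substrate=2 bound=4 product=4
t=8: arr=3 -> substrate=2 bound=4 product=7
t=9: arr=0 -> substrate=1 bound=4 product=8
t=10: arr=0 -> substrate=0 bound=2 product=11
t=11: arr=3 -> substrate=0 bound=4 product=12
t=12: arr=0 -> substrate=0 bound=3 product=13

Answer: 2 2 0 0 1 2 4 4 4 4 2 4 3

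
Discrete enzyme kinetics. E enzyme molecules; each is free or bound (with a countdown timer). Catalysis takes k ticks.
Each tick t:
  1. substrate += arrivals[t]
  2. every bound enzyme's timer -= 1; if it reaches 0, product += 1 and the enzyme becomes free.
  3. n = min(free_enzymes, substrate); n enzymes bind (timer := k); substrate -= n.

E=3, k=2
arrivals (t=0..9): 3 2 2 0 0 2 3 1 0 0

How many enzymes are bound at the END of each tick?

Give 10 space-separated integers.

Answer: 3 3 3 3 1 3 3 3 3 1

Derivation:
t=0: arr=3 -> substrate=0 bound=3 product=0
t=1: arr=2 -> substrate=2 bound=3 product=0
t=2: arr=2 -> substrate=1 bound=3 product=3
t=3: arr=0 -> substrate=1 bound=3 product=3
t=4: arr=0 -> substrate=0 bound=1 product=6
t=5: arr=2 -> substrate=0 bound=3 product=6
t=6: arr=3 -> substrate=2 bound=3 product=7
t=7: arr=1 -> substrate=1 bound=3 product=9
t=8: arr=0 -> substrate=0 bound=3 product=10
t=9: arr=0 -> substrate=0 bound=1 product=12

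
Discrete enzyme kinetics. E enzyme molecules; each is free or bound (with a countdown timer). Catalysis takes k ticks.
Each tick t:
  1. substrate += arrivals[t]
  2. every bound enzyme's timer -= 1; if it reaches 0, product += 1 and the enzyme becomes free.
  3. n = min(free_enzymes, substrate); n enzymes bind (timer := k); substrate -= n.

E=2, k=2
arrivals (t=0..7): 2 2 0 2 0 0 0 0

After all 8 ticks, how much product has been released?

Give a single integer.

t=0: arr=2 -> substrate=0 bound=2 product=0
t=1: arr=2 -> substrate=2 bound=2 product=0
t=2: arr=0 -> substrate=0 bound=2 product=2
t=3: arr=2 -> substrate=2 bound=2 product=2
t=4: arr=0 -> substrate=0 bound=2 product=4
t=5: arr=0 -> substrate=0 bound=2 product=4
t=6: arr=0 -> substrate=0 bound=0 product=6
t=7: arr=0 -> substrate=0 bound=0 product=6

Answer: 6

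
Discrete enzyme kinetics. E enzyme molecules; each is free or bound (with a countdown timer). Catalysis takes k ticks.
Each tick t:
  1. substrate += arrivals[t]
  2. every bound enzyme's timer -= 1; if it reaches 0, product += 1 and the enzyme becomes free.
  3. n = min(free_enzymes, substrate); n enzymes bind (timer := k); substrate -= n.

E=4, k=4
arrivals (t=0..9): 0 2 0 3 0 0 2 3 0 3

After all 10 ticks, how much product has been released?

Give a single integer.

t=0: arr=0 -> substrate=0 bound=0 product=0
t=1: arr=2 -> substrate=0 bound=2 product=0
t=2: arr=0 -> substrate=0 bound=2 product=0
t=3: arr=3 -> substrate=1 bound=4 product=0
t=4: arr=0 -> substrate=1 bound=4 product=0
t=5: arr=0 -> substrate=0 bound=3 product=2
t=6: arr=2 -> substrate=1 bound=4 product=2
t=7: arr=3 -> substrate=2 bound=4 product=4
t=8: arr=0 -> substrate=2 bound=4 product=4
t=9: arr=3 -> substrate=4 bound=4 product=5

Answer: 5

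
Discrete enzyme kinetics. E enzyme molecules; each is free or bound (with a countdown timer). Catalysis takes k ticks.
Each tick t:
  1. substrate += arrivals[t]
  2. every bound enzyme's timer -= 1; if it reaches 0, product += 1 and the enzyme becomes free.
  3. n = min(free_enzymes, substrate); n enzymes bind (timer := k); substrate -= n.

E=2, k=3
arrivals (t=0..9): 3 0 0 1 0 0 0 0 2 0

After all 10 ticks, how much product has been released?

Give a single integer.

Answer: 4

Derivation:
t=0: arr=3 -> substrate=1 bound=2 product=0
t=1: arr=0 -> substrate=1 bound=2 product=0
t=2: arr=0 -> substrate=1 bound=2 product=0
t=3: arr=1 -> substrate=0 bound=2 product=2
t=4: arr=0 -> substrate=0 bound=2 product=2
t=5: arr=0 -> substrate=0 bound=2 product=2
t=6: arr=0 -> substrate=0 bound=0 product=4
t=7: arr=0 -> substrate=0 bound=0 product=4
t=8: arr=2 -> substrate=0 bound=2 product=4
t=9: arr=0 -> substrate=0 bound=2 product=4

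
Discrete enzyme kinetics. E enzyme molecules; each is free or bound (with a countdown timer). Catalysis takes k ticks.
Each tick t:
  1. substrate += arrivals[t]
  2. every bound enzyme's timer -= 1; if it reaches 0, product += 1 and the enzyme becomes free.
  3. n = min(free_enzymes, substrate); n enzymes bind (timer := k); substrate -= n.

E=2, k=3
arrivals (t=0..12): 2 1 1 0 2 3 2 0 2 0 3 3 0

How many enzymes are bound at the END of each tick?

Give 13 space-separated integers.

Answer: 2 2 2 2 2 2 2 2 2 2 2 2 2

Derivation:
t=0: arr=2 -> substrate=0 bound=2 product=0
t=1: arr=1 -> substrate=1 bound=2 product=0
t=2: arr=1 -> substrate=2 bound=2 product=0
t=3: arr=0 -> substrate=0 bound=2 product=2
t=4: arr=2 -> substrate=2 bound=2 product=2
t=5: arr=3 -> substrate=5 bound=2 product=2
t=6: arr=2 -> substrate=5 bound=2 product=4
t=7: arr=0 -> substrate=5 bound=2 product=4
t=8: arr=2 -> substrate=7 bound=2 product=4
t=9: arr=0 -> substrate=5 bound=2 product=6
t=10: arr=3 -> substrate=8 bound=2 product=6
t=11: arr=3 -> substrate=11 bound=2 product=6
t=12: arr=0 -> substrate=9 bound=2 product=8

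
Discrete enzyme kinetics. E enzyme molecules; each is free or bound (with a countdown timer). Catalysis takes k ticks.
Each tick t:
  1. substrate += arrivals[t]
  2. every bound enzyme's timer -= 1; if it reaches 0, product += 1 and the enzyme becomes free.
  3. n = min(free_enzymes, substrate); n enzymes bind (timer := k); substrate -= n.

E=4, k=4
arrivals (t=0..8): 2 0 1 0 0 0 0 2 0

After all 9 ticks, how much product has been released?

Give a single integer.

t=0: arr=2 -> substrate=0 bound=2 product=0
t=1: arr=0 -> substrate=0 bound=2 product=0
t=2: arr=1 -> substrate=0 bound=3 product=0
t=3: arr=0 -> substrate=0 bound=3 product=0
t=4: arr=0 -> substrate=0 bound=1 product=2
t=5: arr=0 -> substrate=0 bound=1 product=2
t=6: arr=0 -> substrate=0 bound=0 product=3
t=7: arr=2 -> substrate=0 bound=2 product=3
t=8: arr=0 -> substrate=0 bound=2 product=3

Answer: 3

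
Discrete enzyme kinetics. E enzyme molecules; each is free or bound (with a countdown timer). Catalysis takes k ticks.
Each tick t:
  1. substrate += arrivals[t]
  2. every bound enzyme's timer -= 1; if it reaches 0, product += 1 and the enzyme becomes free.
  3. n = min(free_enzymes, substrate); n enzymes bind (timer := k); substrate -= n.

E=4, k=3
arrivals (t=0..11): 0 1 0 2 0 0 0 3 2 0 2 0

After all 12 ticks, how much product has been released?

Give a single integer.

t=0: arr=0 -> substrate=0 bound=0 product=0
t=1: arr=1 -> substrate=0 bound=1 product=0
t=2: arr=0 -> substrate=0 bound=1 product=0
t=3: arr=2 -> substrate=0 bound=3 product=0
t=4: arr=0 -> substrate=0 bound=2 product=1
t=5: arr=0 -> substrate=0 bound=2 product=1
t=6: arr=0 -> substrate=0 bound=0 product=3
t=7: arr=3 -> substrate=0 bound=3 product=3
t=8: arr=2 -> substrate=1 bound=4 product=3
t=9: arr=0 -> substrate=1 bound=4 product=3
t=10: arr=2 -> substrate=0 bound=4 product=6
t=11: arr=0 -> substrate=0 bound=3 product=7

Answer: 7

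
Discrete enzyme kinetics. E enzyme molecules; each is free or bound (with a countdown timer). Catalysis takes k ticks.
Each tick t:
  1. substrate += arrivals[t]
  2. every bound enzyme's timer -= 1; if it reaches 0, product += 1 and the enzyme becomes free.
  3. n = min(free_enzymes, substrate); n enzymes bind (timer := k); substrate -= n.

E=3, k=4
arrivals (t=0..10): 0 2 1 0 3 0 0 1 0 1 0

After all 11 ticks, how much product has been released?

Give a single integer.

Answer: 6

Derivation:
t=0: arr=0 -> substrate=0 bound=0 product=0
t=1: arr=2 -> substrate=0 bound=2 product=0
t=2: arr=1 -> substrate=0 bound=3 product=0
t=3: arr=0 -> substrate=0 bound=3 product=0
t=4: arr=3 -> substrate=3 bound=3 product=0
t=5: arr=0 -> substrate=1 bound=3 product=2
t=6: arr=0 -> substrate=0 bound=3 product=3
t=7: arr=1 -> substrate=1 bound=3 product=3
t=8: arr=0 -> substrate=1 bound=3 product=3
t=9: arr=1 -> substrate=0 bound=3 product=5
t=10: arr=0 -> substrate=0 bound=2 product=6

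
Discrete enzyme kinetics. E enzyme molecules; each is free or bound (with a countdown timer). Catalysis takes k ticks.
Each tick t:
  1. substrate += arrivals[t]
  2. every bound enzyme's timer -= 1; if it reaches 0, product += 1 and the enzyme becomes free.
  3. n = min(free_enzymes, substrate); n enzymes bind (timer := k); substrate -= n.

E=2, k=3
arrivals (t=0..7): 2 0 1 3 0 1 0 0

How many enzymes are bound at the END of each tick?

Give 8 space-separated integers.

Answer: 2 2 2 2 2 2 2 2

Derivation:
t=0: arr=2 -> substrate=0 bound=2 product=0
t=1: arr=0 -> substrate=0 bound=2 product=0
t=2: arr=1 -> substrate=1 bound=2 product=0
t=3: arr=3 -> substrate=2 bound=2 product=2
t=4: arr=0 -> substrate=2 bound=2 product=2
t=5: arr=1 -> substrate=3 bound=2 product=2
t=6: arr=0 -> substrate=1 bound=2 product=4
t=7: arr=0 -> substrate=1 bound=2 product=4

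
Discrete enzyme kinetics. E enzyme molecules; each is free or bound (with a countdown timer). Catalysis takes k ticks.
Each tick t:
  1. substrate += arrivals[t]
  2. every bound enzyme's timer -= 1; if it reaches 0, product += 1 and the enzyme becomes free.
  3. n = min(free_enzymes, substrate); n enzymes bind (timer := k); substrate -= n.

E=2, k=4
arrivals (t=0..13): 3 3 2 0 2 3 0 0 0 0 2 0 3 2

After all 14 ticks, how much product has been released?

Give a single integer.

Answer: 6

Derivation:
t=0: arr=3 -> substrate=1 bound=2 product=0
t=1: arr=3 -> substrate=4 bound=2 product=0
t=2: arr=2 -> substrate=6 bound=2 product=0
t=3: arr=0 -> substrate=6 bound=2 product=0
t=4: arr=2 -> substrate=6 bound=2 product=2
t=5: arr=3 -> substrate=9 bound=2 product=2
t=6: arr=0 -> substrate=9 bound=2 product=2
t=7: arr=0 -> substrate=9 bound=2 product=2
t=8: arr=0 -> substrate=7 bound=2 product=4
t=9: arr=0 -> substrate=7 bound=2 product=4
t=10: arr=2 -> substrate=9 bound=2 product=4
t=11: arr=0 -> substrate=9 bound=2 product=4
t=12: arr=3 -> substrate=10 bound=2 product=6
t=13: arr=2 -> substrate=12 bound=2 product=6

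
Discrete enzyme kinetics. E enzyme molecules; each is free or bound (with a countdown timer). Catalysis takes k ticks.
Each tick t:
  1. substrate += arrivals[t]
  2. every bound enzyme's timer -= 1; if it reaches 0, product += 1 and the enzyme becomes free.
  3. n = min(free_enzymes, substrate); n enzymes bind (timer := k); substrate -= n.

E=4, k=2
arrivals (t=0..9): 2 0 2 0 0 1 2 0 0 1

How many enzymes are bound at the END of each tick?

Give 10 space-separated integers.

t=0: arr=2 -> substrate=0 bound=2 product=0
t=1: arr=0 -> substrate=0 bound=2 product=0
t=2: arr=2 -> substrate=0 bound=2 product=2
t=3: arr=0 -> substrate=0 bound=2 product=2
t=4: arr=0 -> substrate=0 bound=0 product=4
t=5: arr=1 -> substrate=0 bound=1 product=4
t=6: arr=2 -> substrate=0 bound=3 product=4
t=7: arr=0 -> substrate=0 bound=2 product=5
t=8: arr=0 -> substrate=0 bound=0 product=7
t=9: arr=1 -> substrate=0 bound=1 product=7

Answer: 2 2 2 2 0 1 3 2 0 1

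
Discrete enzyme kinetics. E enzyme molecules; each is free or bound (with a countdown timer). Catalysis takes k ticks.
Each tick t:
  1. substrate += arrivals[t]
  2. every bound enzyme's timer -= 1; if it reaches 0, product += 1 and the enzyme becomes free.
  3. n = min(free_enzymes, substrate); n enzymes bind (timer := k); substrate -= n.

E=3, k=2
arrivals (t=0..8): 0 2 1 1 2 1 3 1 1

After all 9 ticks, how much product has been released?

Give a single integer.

Answer: 9

Derivation:
t=0: arr=0 -> substrate=0 bound=0 product=0
t=1: arr=2 -> substrate=0 bound=2 product=0
t=2: arr=1 -> substrate=0 bound=3 product=0
t=3: arr=1 -> substrate=0 bound=2 product=2
t=4: arr=2 -> substrate=0 bound=3 product=3
t=5: arr=1 -> substrate=0 bound=3 product=4
t=6: arr=3 -> substrate=1 bound=3 product=6
t=7: arr=1 -> substrate=1 bound=3 product=7
t=8: arr=1 -> substrate=0 bound=3 product=9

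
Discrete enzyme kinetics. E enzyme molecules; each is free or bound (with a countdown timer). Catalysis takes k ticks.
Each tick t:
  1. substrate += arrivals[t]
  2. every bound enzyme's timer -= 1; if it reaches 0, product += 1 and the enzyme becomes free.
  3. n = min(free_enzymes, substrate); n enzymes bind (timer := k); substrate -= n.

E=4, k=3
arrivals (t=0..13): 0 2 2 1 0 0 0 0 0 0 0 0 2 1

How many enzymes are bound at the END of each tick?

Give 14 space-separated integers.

t=0: arr=0 -> substrate=0 bound=0 product=0
t=1: arr=2 -> substrate=0 bound=2 product=0
t=2: arr=2 -> substrate=0 bound=4 product=0
t=3: arr=1 -> substrate=1 bound=4 product=0
t=4: arr=0 -> substrate=0 bound=3 product=2
t=5: arr=0 -> substrate=0 bound=1 product=4
t=6: arr=0 -> substrate=0 bound=1 product=4
t=7: arr=0 -> substrate=0 bound=0 product=5
t=8: arr=0 -> substrate=0 bound=0 product=5
t=9: arr=0 -> substrate=0 bound=0 product=5
t=10: arr=0 -> substrate=0 bound=0 product=5
t=11: arr=0 -> substrate=0 bound=0 product=5
t=12: arr=2 -> substrate=0 bound=2 product=5
t=13: arr=1 -> substrate=0 bound=3 product=5

Answer: 0 2 4 4 3 1 1 0 0 0 0 0 2 3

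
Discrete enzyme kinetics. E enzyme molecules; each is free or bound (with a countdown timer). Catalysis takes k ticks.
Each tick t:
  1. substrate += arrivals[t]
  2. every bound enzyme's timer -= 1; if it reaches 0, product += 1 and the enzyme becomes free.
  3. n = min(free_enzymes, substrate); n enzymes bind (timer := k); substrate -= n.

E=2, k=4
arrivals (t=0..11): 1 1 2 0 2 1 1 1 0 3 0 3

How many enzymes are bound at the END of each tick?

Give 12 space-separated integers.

Answer: 1 2 2 2 2 2 2 2 2 2 2 2

Derivation:
t=0: arr=1 -> substrate=0 bound=1 product=0
t=1: arr=1 -> substrate=0 bound=2 product=0
t=2: arr=2 -> substrate=2 bound=2 product=0
t=3: arr=0 -> substrate=2 bound=2 product=0
t=4: arr=2 -> substrate=3 bound=2 product=1
t=5: arr=1 -> substrate=3 bound=2 product=2
t=6: arr=1 -> substrate=4 bound=2 product=2
t=7: arr=1 -> substrate=5 bound=2 product=2
t=8: arr=0 -> substrate=4 bound=2 product=3
t=9: arr=3 -> substrate=6 bound=2 product=4
t=10: arr=0 -> substrate=6 bound=2 product=4
t=11: arr=3 -> substrate=9 bound=2 product=4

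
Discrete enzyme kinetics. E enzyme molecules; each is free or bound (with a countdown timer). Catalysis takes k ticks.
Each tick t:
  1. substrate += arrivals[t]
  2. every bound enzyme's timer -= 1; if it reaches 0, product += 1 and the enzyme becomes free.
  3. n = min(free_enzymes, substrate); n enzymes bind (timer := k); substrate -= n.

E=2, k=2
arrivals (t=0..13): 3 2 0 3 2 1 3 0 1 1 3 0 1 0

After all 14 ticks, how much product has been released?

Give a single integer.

Answer: 12

Derivation:
t=0: arr=3 -> substrate=1 bound=2 product=0
t=1: arr=2 -> substrate=3 bound=2 product=0
t=2: arr=0 -> substrate=1 bound=2 product=2
t=3: arr=3 -> substrate=4 bound=2 product=2
t=4: arr=2 -> substrate=4 bound=2 product=4
t=5: arr=1 -> substrate=5 bound=2 product=4
t=6: arr=3 -> substrate=6 bound=2 product=6
t=7: arr=0 -> substrate=6 bound=2 product=6
t=8: arr=1 -> substrate=5 bound=2 product=8
t=9: arr=1 -> substrate=6 bound=2 product=8
t=10: arr=3 -> substrate=7 bound=2 product=10
t=11: arr=0 -> substrate=7 bound=2 product=10
t=12: arr=1 -> substrate=6 bound=2 product=12
t=13: arr=0 -> substrate=6 bound=2 product=12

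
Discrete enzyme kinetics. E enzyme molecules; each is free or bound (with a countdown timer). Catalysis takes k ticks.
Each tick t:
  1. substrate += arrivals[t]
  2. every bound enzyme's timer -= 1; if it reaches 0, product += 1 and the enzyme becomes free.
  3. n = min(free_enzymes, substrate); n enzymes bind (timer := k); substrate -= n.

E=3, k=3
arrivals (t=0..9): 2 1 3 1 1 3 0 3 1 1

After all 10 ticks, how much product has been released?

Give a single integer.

t=0: arr=2 -> substrate=0 bound=2 product=0
t=1: arr=1 -> substrate=0 bound=3 product=0
t=2: arr=3 -> substrate=3 bound=3 product=0
t=3: arr=1 -> substrate=2 bound=3 product=2
t=4: arr=1 -> substrate=2 bound=3 product=3
t=5: arr=3 -> substrate=5 bound=3 product=3
t=6: arr=0 -> substrate=3 bound=3 product=5
t=7: arr=3 -> substrate=5 bound=3 product=6
t=8: arr=1 -> substrate=6 bound=3 product=6
t=9: arr=1 -> substrate=5 bound=3 product=8

Answer: 8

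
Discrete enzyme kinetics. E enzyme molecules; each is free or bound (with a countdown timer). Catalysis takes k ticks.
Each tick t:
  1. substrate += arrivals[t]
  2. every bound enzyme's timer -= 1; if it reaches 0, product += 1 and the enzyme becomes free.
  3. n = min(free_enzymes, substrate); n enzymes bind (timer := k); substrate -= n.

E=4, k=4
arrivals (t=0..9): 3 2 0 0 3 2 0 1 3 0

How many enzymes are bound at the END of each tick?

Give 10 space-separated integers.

t=0: arr=3 -> substrate=0 bound=3 product=0
t=1: arr=2 -> substrate=1 bound=4 product=0
t=2: arr=0 -> substrate=1 bound=4 product=0
t=3: arr=0 -> substrate=1 bound=4 product=0
t=4: arr=3 -> substrate=1 bound=4 product=3
t=5: arr=2 -> substrate=2 bound=4 product=4
t=6: arr=0 -> substrate=2 bound=4 product=4
t=7: arr=1 -> substrate=3 bound=4 product=4
t=8: arr=3 -> substrate=3 bound=4 product=7
t=9: arr=0 -> substrate=2 bound=4 product=8

Answer: 3 4 4 4 4 4 4 4 4 4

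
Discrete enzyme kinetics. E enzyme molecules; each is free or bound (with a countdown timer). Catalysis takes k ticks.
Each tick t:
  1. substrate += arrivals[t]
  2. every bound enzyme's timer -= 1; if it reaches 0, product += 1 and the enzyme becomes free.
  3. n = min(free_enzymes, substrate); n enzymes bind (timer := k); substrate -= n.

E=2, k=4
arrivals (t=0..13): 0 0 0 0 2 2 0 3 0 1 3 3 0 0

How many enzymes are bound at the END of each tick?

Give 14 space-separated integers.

Answer: 0 0 0 0 2 2 2 2 2 2 2 2 2 2

Derivation:
t=0: arr=0 -> substrate=0 bound=0 product=0
t=1: arr=0 -> substrate=0 bound=0 product=0
t=2: arr=0 -> substrate=0 bound=0 product=0
t=3: arr=0 -> substrate=0 bound=0 product=0
t=4: arr=2 -> substrate=0 bound=2 product=0
t=5: arr=2 -> substrate=2 bound=2 product=0
t=6: arr=0 -> substrate=2 bound=2 product=0
t=7: arr=3 -> substrate=5 bound=2 product=0
t=8: arr=0 -> substrate=3 bound=2 product=2
t=9: arr=1 -> substrate=4 bound=2 product=2
t=10: arr=3 -> substrate=7 bound=2 product=2
t=11: arr=3 -> substrate=10 bound=2 product=2
t=12: arr=0 -> substrate=8 bound=2 product=4
t=13: arr=0 -> substrate=8 bound=2 product=4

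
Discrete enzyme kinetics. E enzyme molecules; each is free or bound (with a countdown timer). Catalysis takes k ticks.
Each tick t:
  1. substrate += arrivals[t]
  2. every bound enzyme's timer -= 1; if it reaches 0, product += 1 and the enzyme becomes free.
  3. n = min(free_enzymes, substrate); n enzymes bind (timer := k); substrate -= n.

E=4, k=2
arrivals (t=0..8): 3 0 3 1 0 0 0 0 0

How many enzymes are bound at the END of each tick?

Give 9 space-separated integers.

Answer: 3 3 3 4 1 0 0 0 0

Derivation:
t=0: arr=3 -> substrate=0 bound=3 product=0
t=1: arr=0 -> substrate=0 bound=3 product=0
t=2: arr=3 -> substrate=0 bound=3 product=3
t=3: arr=1 -> substrate=0 bound=4 product=3
t=4: arr=0 -> substrate=0 bound=1 product=6
t=5: arr=0 -> substrate=0 bound=0 product=7
t=6: arr=0 -> substrate=0 bound=0 product=7
t=7: arr=0 -> substrate=0 bound=0 product=7
t=8: arr=0 -> substrate=0 bound=0 product=7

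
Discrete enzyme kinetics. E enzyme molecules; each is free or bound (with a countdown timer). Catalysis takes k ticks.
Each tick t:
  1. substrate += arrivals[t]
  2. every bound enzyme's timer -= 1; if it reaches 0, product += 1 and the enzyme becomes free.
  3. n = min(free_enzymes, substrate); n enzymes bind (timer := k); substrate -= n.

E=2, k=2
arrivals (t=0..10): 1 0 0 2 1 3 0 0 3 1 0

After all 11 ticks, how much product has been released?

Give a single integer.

Answer: 7

Derivation:
t=0: arr=1 -> substrate=0 bound=1 product=0
t=1: arr=0 -> substrate=0 bound=1 product=0
t=2: arr=0 -> substrate=0 bound=0 product=1
t=3: arr=2 -> substrate=0 bound=2 product=1
t=4: arr=1 -> substrate=1 bound=2 product=1
t=5: arr=3 -> substrate=2 bound=2 product=3
t=6: arr=0 -> substrate=2 bound=2 product=3
t=7: arr=0 -> substrate=0 bound=2 product=5
t=8: arr=3 -> substrate=3 bound=2 product=5
t=9: arr=1 -> substrate=2 bound=2 product=7
t=10: arr=0 -> substrate=2 bound=2 product=7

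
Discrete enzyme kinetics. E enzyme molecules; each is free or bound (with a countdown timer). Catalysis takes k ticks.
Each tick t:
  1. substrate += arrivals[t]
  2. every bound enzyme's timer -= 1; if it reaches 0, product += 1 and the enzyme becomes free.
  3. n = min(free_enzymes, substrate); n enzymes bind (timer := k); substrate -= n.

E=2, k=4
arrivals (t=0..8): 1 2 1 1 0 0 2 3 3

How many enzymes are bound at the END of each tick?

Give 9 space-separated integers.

t=0: arr=1 -> substrate=0 bound=1 product=0
t=1: arr=2 -> substrate=1 bound=2 product=0
t=2: arr=1 -> substrate=2 bound=2 product=0
t=3: arr=1 -> substrate=3 bound=2 product=0
t=4: arr=0 -> substrate=2 bound=2 product=1
t=5: arr=0 -> substrate=1 bound=2 product=2
t=6: arr=2 -> substrate=3 bound=2 product=2
t=7: arr=3 -> substrate=6 bound=2 product=2
t=8: arr=3 -> substrate=8 bound=2 product=3

Answer: 1 2 2 2 2 2 2 2 2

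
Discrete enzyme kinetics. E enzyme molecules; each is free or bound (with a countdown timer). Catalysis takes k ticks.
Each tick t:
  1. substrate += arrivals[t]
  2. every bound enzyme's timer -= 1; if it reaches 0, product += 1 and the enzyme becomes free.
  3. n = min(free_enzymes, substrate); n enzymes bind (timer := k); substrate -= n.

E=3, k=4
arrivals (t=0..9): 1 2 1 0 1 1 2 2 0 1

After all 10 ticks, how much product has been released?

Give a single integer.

t=0: arr=1 -> substrate=0 bound=1 product=0
t=1: arr=2 -> substrate=0 bound=3 product=0
t=2: arr=1 -> substrate=1 bound=3 product=0
t=3: arr=0 -> substrate=1 bound=3 product=0
t=4: arr=1 -> substrate=1 bound=3 product=1
t=5: arr=1 -> substrate=0 bound=3 product=3
t=6: arr=2 -> substrate=2 bound=3 product=3
t=7: arr=2 -> substrate=4 bound=3 product=3
t=8: arr=0 -> substrate=3 bound=3 product=4
t=9: arr=1 -> substrate=2 bound=3 product=6

Answer: 6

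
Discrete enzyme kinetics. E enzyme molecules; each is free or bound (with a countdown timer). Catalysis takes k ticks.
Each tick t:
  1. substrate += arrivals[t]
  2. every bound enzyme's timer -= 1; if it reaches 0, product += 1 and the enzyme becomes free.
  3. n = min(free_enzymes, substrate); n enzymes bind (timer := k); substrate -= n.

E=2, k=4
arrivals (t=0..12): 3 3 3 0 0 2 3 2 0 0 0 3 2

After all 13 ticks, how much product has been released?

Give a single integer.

t=0: arr=3 -> substrate=1 bound=2 product=0
t=1: arr=3 -> substrate=4 bound=2 product=0
t=2: arr=3 -> substrate=7 bound=2 product=0
t=3: arr=0 -> substrate=7 bound=2 product=0
t=4: arr=0 -> substrate=5 bound=2 product=2
t=5: arr=2 -> substrate=7 bound=2 product=2
t=6: arr=3 -> substrate=10 bound=2 product=2
t=7: arr=2 -> substrate=12 bound=2 product=2
t=8: arr=0 -> substrate=10 bound=2 product=4
t=9: arr=0 -> substrate=10 bound=2 product=4
t=10: arr=0 -> substrate=10 bound=2 product=4
t=11: arr=3 -> substrate=13 bound=2 product=4
t=12: arr=2 -> substrate=13 bound=2 product=6

Answer: 6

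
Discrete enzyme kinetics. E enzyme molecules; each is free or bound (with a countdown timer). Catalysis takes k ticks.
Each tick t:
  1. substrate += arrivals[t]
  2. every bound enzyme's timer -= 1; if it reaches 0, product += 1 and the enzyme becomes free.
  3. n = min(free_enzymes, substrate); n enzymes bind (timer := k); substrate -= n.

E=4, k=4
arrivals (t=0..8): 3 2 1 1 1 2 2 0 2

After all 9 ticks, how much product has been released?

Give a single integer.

Answer: 7

Derivation:
t=0: arr=3 -> substrate=0 bound=3 product=0
t=1: arr=2 -> substrate=1 bound=4 product=0
t=2: arr=1 -> substrate=2 bound=4 product=0
t=3: arr=1 -> substrate=3 bound=4 product=0
t=4: arr=1 -> substrate=1 bound=4 product=3
t=5: arr=2 -> substrate=2 bound=4 product=4
t=6: arr=2 -> substrate=4 bound=4 product=4
t=7: arr=0 -> substrate=4 bound=4 product=4
t=8: arr=2 -> substrate=3 bound=4 product=7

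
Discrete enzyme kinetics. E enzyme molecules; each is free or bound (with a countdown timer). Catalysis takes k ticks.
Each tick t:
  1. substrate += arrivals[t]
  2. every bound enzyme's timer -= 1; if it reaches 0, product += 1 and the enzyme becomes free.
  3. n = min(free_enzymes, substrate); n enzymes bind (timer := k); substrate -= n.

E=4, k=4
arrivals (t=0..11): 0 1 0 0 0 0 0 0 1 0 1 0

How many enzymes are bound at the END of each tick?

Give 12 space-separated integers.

t=0: arr=0 -> substrate=0 bound=0 product=0
t=1: arr=1 -> substrate=0 bound=1 product=0
t=2: arr=0 -> substrate=0 bound=1 product=0
t=3: arr=0 -> substrate=0 bound=1 product=0
t=4: arr=0 -> substrate=0 bound=1 product=0
t=5: arr=0 -> substrate=0 bound=0 product=1
t=6: arr=0 -> substrate=0 bound=0 product=1
t=7: arr=0 -> substrate=0 bound=0 product=1
t=8: arr=1 -> substrate=0 bound=1 product=1
t=9: arr=0 -> substrate=0 bound=1 product=1
t=10: arr=1 -> substrate=0 bound=2 product=1
t=11: arr=0 -> substrate=0 bound=2 product=1

Answer: 0 1 1 1 1 0 0 0 1 1 2 2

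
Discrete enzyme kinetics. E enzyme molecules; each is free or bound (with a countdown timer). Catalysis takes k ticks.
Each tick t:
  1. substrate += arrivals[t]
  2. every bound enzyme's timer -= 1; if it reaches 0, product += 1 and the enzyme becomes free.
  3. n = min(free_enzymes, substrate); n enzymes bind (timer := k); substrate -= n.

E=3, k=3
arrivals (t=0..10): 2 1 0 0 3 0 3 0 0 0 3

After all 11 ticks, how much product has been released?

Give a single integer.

t=0: arr=2 -> substrate=0 bound=2 product=0
t=1: arr=1 -> substrate=0 bound=3 product=0
t=2: arr=0 -> substrate=0 bound=3 product=0
t=3: arr=0 -> substrate=0 bound=1 product=2
t=4: arr=3 -> substrate=0 bound=3 product=3
t=5: arr=0 -> substrate=0 bound=3 product=3
t=6: arr=3 -> substrate=3 bound=3 product=3
t=7: arr=0 -> substrate=0 bound=3 product=6
t=8: arr=0 -> substrate=0 bound=3 product=6
t=9: arr=0 -> substrate=0 bound=3 product=6
t=10: arr=3 -> substrate=0 bound=3 product=9

Answer: 9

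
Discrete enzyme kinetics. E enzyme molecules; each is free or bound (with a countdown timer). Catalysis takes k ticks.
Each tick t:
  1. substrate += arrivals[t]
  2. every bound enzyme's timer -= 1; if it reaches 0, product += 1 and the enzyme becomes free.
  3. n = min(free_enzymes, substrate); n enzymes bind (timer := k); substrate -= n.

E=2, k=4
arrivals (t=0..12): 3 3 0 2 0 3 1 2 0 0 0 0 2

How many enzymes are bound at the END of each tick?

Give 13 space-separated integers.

Answer: 2 2 2 2 2 2 2 2 2 2 2 2 2

Derivation:
t=0: arr=3 -> substrate=1 bound=2 product=0
t=1: arr=3 -> substrate=4 bound=2 product=0
t=2: arr=0 -> substrate=4 bound=2 product=0
t=3: arr=2 -> substrate=6 bound=2 product=0
t=4: arr=0 -> substrate=4 bound=2 product=2
t=5: arr=3 -> substrate=7 bound=2 product=2
t=6: arr=1 -> substrate=8 bound=2 product=2
t=7: arr=2 -> substrate=10 bound=2 product=2
t=8: arr=0 -> substrate=8 bound=2 product=4
t=9: arr=0 -> substrate=8 bound=2 product=4
t=10: arr=0 -> substrate=8 bound=2 product=4
t=11: arr=0 -> substrate=8 bound=2 product=4
t=12: arr=2 -> substrate=8 bound=2 product=6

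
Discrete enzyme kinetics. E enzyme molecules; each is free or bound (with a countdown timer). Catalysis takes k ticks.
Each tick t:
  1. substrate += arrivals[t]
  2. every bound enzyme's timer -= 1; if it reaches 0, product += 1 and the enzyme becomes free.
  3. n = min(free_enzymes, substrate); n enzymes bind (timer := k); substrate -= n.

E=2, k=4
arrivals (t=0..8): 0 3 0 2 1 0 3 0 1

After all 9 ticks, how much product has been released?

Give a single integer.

Answer: 2

Derivation:
t=0: arr=0 -> substrate=0 bound=0 product=0
t=1: arr=3 -> substrate=1 bound=2 product=0
t=2: arr=0 -> substrate=1 bound=2 product=0
t=3: arr=2 -> substrate=3 bound=2 product=0
t=4: arr=1 -> substrate=4 bound=2 product=0
t=5: arr=0 -> substrate=2 bound=2 product=2
t=6: arr=3 -> substrate=5 bound=2 product=2
t=7: arr=0 -> substrate=5 bound=2 product=2
t=8: arr=1 -> substrate=6 bound=2 product=2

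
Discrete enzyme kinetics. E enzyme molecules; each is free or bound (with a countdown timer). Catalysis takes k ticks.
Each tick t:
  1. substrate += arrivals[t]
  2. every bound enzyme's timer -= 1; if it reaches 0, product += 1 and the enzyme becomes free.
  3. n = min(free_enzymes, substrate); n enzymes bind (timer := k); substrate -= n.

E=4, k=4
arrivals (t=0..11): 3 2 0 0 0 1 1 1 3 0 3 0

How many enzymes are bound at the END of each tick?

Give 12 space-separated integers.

Answer: 3 4 4 4 2 2 3 4 4 4 4 4

Derivation:
t=0: arr=3 -> substrate=0 bound=3 product=0
t=1: arr=2 -> substrate=1 bound=4 product=0
t=2: arr=0 -> substrate=1 bound=4 product=0
t=3: arr=0 -> substrate=1 bound=4 product=0
t=4: arr=0 -> substrate=0 bound=2 product=3
t=5: arr=1 -> substrate=0 bound=2 product=4
t=6: arr=1 -> substrate=0 bound=3 product=4
t=7: arr=1 -> substrate=0 bound=4 product=4
t=8: arr=3 -> substrate=2 bound=4 product=5
t=9: arr=0 -> substrate=1 bound=4 product=6
t=10: arr=3 -> substrate=3 bound=4 product=7
t=11: arr=0 -> substrate=2 bound=4 product=8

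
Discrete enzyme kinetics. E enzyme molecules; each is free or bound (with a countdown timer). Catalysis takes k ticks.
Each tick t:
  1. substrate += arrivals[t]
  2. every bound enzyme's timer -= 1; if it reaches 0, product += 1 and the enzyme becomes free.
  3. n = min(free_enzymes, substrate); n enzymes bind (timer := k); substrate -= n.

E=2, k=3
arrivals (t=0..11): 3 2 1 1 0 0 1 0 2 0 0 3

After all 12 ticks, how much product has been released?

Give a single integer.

t=0: arr=3 -> substrate=1 bound=2 product=0
t=1: arr=2 -> substrate=3 bound=2 product=0
t=2: arr=1 -> substrate=4 bound=2 product=0
t=3: arr=1 -> substrate=3 bound=2 product=2
t=4: arr=0 -> substrate=3 bound=2 product=2
t=5: arr=0 -> substrate=3 bound=2 product=2
t=6: arr=1 -> substrate=2 bound=2 product=4
t=7: arr=0 -> substrate=2 bound=2 product=4
t=8: arr=2 -> substrate=4 bound=2 product=4
t=9: arr=0 -> substrate=2 bound=2 product=6
t=10: arr=0 -> substrate=2 bound=2 product=6
t=11: arr=3 -> substrate=5 bound=2 product=6

Answer: 6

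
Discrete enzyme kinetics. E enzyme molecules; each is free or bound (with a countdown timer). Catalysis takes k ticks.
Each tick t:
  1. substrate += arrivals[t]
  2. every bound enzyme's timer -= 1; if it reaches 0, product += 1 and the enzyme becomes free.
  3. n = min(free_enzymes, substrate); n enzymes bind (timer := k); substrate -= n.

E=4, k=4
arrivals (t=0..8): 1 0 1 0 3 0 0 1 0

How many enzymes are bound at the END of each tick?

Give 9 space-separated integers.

t=0: arr=1 -> substrate=0 bound=1 product=0
t=1: arr=0 -> substrate=0 bound=1 product=0
t=2: arr=1 -> substrate=0 bound=2 product=0
t=3: arr=0 -> substrate=0 bound=2 product=0
t=4: arr=3 -> substrate=0 bound=4 product=1
t=5: arr=0 -> substrate=0 bound=4 product=1
t=6: arr=0 -> substrate=0 bound=3 product=2
t=7: arr=1 -> substrate=0 bound=4 product=2
t=8: arr=0 -> substrate=0 bound=1 product=5

Answer: 1 1 2 2 4 4 3 4 1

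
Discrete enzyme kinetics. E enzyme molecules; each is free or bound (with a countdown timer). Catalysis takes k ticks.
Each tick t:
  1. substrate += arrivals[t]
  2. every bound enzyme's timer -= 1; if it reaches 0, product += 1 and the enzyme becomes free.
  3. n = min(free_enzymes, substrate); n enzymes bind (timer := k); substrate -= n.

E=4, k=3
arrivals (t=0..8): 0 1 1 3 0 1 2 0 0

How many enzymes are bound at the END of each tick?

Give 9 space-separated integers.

Answer: 0 1 2 4 4 4 4 3 2

Derivation:
t=0: arr=0 -> substrate=0 bound=0 product=0
t=1: arr=1 -> substrate=0 bound=1 product=0
t=2: arr=1 -> substrate=0 bound=2 product=0
t=3: arr=3 -> substrate=1 bound=4 product=0
t=4: arr=0 -> substrate=0 bound=4 product=1
t=5: arr=1 -> substrate=0 bound=4 product=2
t=6: arr=2 -> substrate=0 bound=4 product=4
t=7: arr=0 -> substrate=0 bound=3 product=5
t=8: arr=0 -> substrate=0 bound=2 product=6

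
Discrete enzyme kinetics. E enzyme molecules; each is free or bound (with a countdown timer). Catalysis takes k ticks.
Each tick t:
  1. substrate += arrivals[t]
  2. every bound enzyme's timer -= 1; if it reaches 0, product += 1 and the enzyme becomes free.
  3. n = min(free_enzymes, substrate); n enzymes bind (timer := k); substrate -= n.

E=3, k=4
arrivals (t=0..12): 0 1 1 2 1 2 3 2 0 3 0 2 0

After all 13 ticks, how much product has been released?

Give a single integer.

t=0: arr=0 -> substrate=0 bound=0 product=0
t=1: arr=1 -> substrate=0 bound=1 product=0
t=2: arr=1 -> substrate=0 bound=2 product=0
t=3: arr=2 -> substrate=1 bound=3 product=0
t=4: arr=1 -> substrate=2 bound=3 product=0
t=5: arr=2 -> substrate=3 bound=3 product=1
t=6: arr=3 -> substrate=5 bound=3 product=2
t=7: arr=2 -> substrate=6 bound=3 product=3
t=8: arr=0 -> substrate=6 bound=3 product=3
t=9: arr=3 -> substrate=8 bound=3 product=4
t=10: arr=0 -> substrate=7 bound=3 product=5
t=11: arr=2 -> substrate=8 bound=3 product=6
t=12: arr=0 -> substrate=8 bound=3 product=6

Answer: 6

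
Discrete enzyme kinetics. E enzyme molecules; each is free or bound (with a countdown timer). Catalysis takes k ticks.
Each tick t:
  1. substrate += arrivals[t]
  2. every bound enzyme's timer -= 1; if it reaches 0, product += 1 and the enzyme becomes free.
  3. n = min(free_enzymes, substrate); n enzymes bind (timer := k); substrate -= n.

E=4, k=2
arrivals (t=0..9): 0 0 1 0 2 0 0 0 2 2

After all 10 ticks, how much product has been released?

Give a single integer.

Answer: 3

Derivation:
t=0: arr=0 -> substrate=0 bound=0 product=0
t=1: arr=0 -> substrate=0 bound=0 product=0
t=2: arr=1 -> substrate=0 bound=1 product=0
t=3: arr=0 -> substrate=0 bound=1 product=0
t=4: arr=2 -> substrate=0 bound=2 product=1
t=5: arr=0 -> substrate=0 bound=2 product=1
t=6: arr=0 -> substrate=0 bound=0 product=3
t=7: arr=0 -> substrate=0 bound=0 product=3
t=8: arr=2 -> substrate=0 bound=2 product=3
t=9: arr=2 -> substrate=0 bound=4 product=3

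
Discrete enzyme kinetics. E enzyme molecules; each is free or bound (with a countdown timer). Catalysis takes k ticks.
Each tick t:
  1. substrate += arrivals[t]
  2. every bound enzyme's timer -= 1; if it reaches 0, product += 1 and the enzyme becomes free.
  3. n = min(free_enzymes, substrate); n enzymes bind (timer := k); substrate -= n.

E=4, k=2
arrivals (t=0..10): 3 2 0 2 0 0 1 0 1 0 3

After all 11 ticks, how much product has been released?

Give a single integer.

t=0: arr=3 -> substrate=0 bound=3 product=0
t=1: arr=2 -> substrate=1 bound=4 product=0
t=2: arr=0 -> substrate=0 bound=2 product=3
t=3: arr=2 -> substrate=0 bound=3 product=4
t=4: arr=0 -> substrate=0 bound=2 product=5
t=5: arr=0 -> substrate=0 bound=0 product=7
t=6: arr=1 -> substrate=0 bound=1 product=7
t=7: arr=0 -> substrate=0 bound=1 product=7
t=8: arr=1 -> substrate=0 bound=1 product=8
t=9: arr=0 -> substrate=0 bound=1 product=8
t=10: arr=3 -> substrate=0 bound=3 product=9

Answer: 9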